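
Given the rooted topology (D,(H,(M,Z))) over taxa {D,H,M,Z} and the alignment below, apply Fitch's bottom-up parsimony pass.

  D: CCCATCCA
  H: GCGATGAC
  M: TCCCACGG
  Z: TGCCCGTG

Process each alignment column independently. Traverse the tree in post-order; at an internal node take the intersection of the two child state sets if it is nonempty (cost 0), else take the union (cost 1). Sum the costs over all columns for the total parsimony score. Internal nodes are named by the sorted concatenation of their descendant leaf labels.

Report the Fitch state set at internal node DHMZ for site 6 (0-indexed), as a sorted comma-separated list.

A,C,G,T

site 0, node MZ: M={T} ∩ Z={T} → {T} (+0)
site 0, node HMZ: H={G} ∪ MZ={T} → {G,T} (+1)
site 0, node DHMZ: D={C} ∪ HMZ={G,T} → {C,G,T} (+1)
site 1, node MZ: M={C} ∪ Z={G} → {C,G} (+1)
site 1, node HMZ: H={C} ∩ MZ={C,G} → {C} (+0)
site 1, node DHMZ: D={C} ∩ HMZ={C} → {C} (+0)
site 2, node MZ: M={C} ∩ Z={C} → {C} (+0)
site 2, node HMZ: H={G} ∪ MZ={C} → {C,G} (+1)
site 2, node DHMZ: D={C} ∩ HMZ={C,G} → {C} (+0)
site 3, node MZ: M={C} ∩ Z={C} → {C} (+0)
site 3, node HMZ: H={A} ∪ MZ={C} → {A,C} (+1)
site 3, node DHMZ: D={A} ∩ HMZ={A,C} → {A} (+0)
site 4, node MZ: M={A} ∪ Z={C} → {A,C} (+1)
site 4, node HMZ: H={T} ∪ MZ={A,C} → {A,C,T} (+1)
site 4, node DHMZ: D={T} ∩ HMZ={A,C,T} → {T} (+0)
site 5, node MZ: M={C} ∪ Z={G} → {C,G} (+1)
site 5, node HMZ: H={G} ∩ MZ={C,G} → {G} (+0)
site 5, node DHMZ: D={C} ∪ HMZ={G} → {C,G} (+1)
site 6, node MZ: M={G} ∪ Z={T} → {G,T} (+1)
site 6, node HMZ: H={A} ∪ MZ={G,T} → {A,G,T} (+1)
site 6, node DHMZ: D={C} ∪ HMZ={A,G,T} → {A,C,G,T} (+1)
site 7, node MZ: M={G} ∩ Z={G} → {G} (+0)
site 7, node HMZ: H={C} ∪ MZ={G} → {C,G} (+1)
site 7, node DHMZ: D={A} ∪ HMZ={C,G} → {A,C,G} (+1)
per-site changes: [2, 1, 1, 1, 2, 2, 3, 2]; total = 14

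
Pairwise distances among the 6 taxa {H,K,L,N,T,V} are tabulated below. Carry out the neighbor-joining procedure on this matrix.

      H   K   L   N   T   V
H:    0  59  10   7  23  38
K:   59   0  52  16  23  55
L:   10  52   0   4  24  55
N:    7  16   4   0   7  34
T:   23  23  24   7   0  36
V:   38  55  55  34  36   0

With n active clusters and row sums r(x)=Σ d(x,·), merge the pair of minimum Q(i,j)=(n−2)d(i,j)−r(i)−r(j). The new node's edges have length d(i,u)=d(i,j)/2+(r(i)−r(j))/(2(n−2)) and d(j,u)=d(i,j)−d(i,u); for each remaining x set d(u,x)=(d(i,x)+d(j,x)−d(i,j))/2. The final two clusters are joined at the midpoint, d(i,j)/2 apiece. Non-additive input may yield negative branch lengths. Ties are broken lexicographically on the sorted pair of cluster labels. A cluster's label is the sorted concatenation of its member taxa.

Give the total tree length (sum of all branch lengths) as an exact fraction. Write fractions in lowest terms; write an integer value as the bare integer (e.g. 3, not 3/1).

599/8

1. join H+L (d=10, Q=-242) ⇒ HL; edges |H|=4, |L|=6
  updated: d(HL,K)=101/2, d(HL,N)=1/2, d(HL,T)=37/2, d(HL,V)=83/2
2. join HL+N (d=1/2, Q=-167) ⇒ HLN; edges |HL|=55/6, |N|=-26/3
  updated: d(HLN,K)=33, d(HLN,T)=25/2, d(HLN,V)=75/2
3. join HLN+V (d=75/2, Q=-273/2) ⇒ HLNV; edges |HLN|=59/8, |V|=241/8
  updated: d(HLNV,K)=101/4, d(HLNV,T)=11/2
4. join HLNV+K (d=101/4, Q=-215/4) ⇒ HKLNV; edges |HLNV|=31/8, |K|=171/8
  updated: d(HKLNV,T)=13/8
5. join HKLNV+T (d=13/8) ⇒ HKLNTV; edges |HKLNV|=13/16, |T|=13/16
final tree: (((((H:4,L:6):55/6,N:-26/3):59/8,V:241/8):31/8,K:171/8):13/16,T:13/16)
total length: 599/8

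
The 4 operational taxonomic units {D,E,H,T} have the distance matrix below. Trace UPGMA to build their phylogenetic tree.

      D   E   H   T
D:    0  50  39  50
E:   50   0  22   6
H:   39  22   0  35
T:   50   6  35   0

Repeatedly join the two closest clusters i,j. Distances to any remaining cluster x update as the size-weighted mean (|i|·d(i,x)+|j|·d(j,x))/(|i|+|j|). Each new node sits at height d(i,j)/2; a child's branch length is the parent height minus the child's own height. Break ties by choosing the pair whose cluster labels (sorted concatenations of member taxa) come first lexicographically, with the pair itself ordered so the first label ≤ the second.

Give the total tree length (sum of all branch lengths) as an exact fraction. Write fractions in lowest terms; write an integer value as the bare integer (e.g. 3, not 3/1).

763/12

1. join E+T (d=6) ⇒ ET; edges |E|=3, |T|=3
  updated: d(D,ET)=50, d(ET,H)=57/2
2. join ET+H (d=57/2) ⇒ EHT; edges |ET|=45/4, |H|=57/4
  updated: d(D,EHT)=139/3
3. join D+EHT (d=139/3) ⇒ DEHT; edges |D|=139/6, |EHT|=107/12
final tree: (D:139/6,((E:3,T:3):45/4,H:57/4):107/12)
total length: 763/12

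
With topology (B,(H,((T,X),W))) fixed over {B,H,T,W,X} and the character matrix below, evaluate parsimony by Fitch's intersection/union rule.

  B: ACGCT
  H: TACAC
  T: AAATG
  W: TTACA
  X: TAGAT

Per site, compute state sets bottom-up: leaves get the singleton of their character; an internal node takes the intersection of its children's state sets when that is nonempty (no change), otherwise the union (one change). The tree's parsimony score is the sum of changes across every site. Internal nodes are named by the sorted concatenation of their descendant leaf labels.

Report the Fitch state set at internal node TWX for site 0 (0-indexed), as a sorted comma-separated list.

T

TX@0: {A} ∪ {T} = {A,T} (union, +1)
TWX@0: {A,T} ∩ {T} = {T} (intersection, +0)
HTWX@0: {T} ∩ {T} = {T} (intersection, +0)
BHTWX@0: {A} ∪ {T} = {A,T} (union, +1)
TX@1: {A} ∩ {A} = {A} (intersection, +0)
TWX@1: {A} ∪ {T} = {A,T} (union, +1)
HTWX@1: {A} ∩ {A,T} = {A} (intersection, +0)
BHTWX@1: {C} ∪ {A} = {A,C} (union, +1)
TX@2: {A} ∪ {G} = {A,G} (union, +1)
TWX@2: {A,G} ∩ {A} = {A} (intersection, +0)
HTWX@2: {C} ∪ {A} = {A,C} (union, +1)
BHTWX@2: {G} ∪ {A,C} = {A,C,G} (union, +1)
TX@3: {T} ∪ {A} = {A,T} (union, +1)
TWX@3: {A,T} ∪ {C} = {A,C,T} (union, +1)
HTWX@3: {A} ∩ {A,C,T} = {A} (intersection, +0)
BHTWX@3: {C} ∪ {A} = {A,C} (union, +1)
TX@4: {G} ∪ {T} = {G,T} (union, +1)
TWX@4: {G,T} ∪ {A} = {A,G,T} (union, +1)
HTWX@4: {C} ∪ {A,G,T} = {A,C,G,T} (union, +1)
BHTWX@4: {T} ∩ {A,C,G,T} = {T} (intersection, +0)
per-site changes: [2, 2, 3, 3, 3]; total = 13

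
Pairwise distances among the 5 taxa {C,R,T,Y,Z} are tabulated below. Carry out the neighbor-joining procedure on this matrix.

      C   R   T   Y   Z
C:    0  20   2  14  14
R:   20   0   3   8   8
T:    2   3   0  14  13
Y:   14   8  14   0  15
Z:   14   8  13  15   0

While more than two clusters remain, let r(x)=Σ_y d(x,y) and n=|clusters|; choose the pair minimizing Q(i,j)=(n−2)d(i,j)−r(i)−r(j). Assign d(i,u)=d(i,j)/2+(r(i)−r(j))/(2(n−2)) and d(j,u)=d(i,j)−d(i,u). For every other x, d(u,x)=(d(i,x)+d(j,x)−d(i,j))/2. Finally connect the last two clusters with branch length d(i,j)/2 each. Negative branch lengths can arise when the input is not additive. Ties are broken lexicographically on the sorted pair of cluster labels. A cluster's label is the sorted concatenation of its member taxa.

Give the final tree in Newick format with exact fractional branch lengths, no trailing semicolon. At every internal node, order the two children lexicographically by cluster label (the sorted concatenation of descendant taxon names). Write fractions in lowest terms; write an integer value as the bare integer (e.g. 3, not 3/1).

iteration 1: select C,T (d=2, Q=-76); attach at lengths (4, -2); label the merged cluster CT
  updated: d(CT,R)=21/2, d(CT,Y)=13, d(CT,Z)=25/2
iteration 2: select CT,Z (d=25/2, Q=-93/2); attach at lengths (51/8, 49/8); label the merged cluster CTZ
  updated: d(CTZ,R)=3, d(CTZ,Y)=31/4
iteration 3: select CTZ,R (d=3, Q=-75/4); attach at lengths (11/8, 13/8); label the merged cluster CRTZ
  updated: d(CRTZ,Y)=51/8
iteration 4: select CRTZ,Y (d=51/8); attach at lengths (51/16, 51/16); label the merged cluster CRTYZ
final tree: ((((C:4,T:-2):51/8,Z:49/8):11/8,R:13/8):51/16,Y:51/16)
total length: 191/8

((((C:4,T:-2):51/8,Z:49/8):11/8,R:13/8):51/16,Y:51/16)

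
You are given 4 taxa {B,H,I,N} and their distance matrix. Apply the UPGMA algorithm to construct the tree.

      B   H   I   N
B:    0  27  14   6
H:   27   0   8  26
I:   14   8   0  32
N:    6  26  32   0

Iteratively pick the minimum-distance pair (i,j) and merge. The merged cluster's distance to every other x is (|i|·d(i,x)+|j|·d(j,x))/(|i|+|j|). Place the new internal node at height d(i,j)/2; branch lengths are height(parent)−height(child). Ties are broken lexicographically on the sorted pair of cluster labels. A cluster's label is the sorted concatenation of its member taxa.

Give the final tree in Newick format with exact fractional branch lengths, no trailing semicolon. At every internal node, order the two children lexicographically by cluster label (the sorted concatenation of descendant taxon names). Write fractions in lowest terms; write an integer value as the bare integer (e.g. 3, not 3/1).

step 1: merge (B,N) at d=6; branch lengths B→3, N→3; new cluster BN
  updated: d(BN,H)=53/2, d(BN,I)=23
step 2: merge (H,I) at d=8; branch lengths H→4, I→4; new cluster HI
  updated: d(BN,HI)=99/4
step 3: merge (BN,HI) at d=99/4; branch lengths BN→75/8, HI→67/8; new cluster BHIN
final tree: ((B:3,N:3):75/8,(H:4,I:4):67/8)
total length: 127/4

((B:3,N:3):75/8,(H:4,I:4):67/8)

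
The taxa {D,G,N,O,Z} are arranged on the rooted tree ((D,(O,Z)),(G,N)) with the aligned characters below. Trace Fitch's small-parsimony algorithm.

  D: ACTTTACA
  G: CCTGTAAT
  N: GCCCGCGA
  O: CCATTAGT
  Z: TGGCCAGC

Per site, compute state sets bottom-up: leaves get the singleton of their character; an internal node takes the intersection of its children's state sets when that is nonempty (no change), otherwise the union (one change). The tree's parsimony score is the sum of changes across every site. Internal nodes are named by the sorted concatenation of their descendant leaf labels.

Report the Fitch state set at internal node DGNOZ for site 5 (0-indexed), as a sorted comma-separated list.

site 0, node OZ: O={C} ∪ Z={T} → {C,T} (+1)
site 0, node DOZ: D={A} ∪ OZ={C,T} → {A,C,T} (+1)
site 0, node GN: G={C} ∪ N={G} → {C,G} (+1)
site 0, node DGNOZ: DOZ={A,C,T} ∩ GN={C,G} → {C} (+0)
site 1, node OZ: O={C} ∪ Z={G} → {C,G} (+1)
site 1, node DOZ: D={C} ∩ OZ={C,G} → {C} (+0)
site 1, node GN: G={C} ∩ N={C} → {C} (+0)
site 1, node DGNOZ: DOZ={C} ∩ GN={C} → {C} (+0)
site 2, node OZ: O={A} ∪ Z={G} → {A,G} (+1)
site 2, node DOZ: D={T} ∪ OZ={A,G} → {A,G,T} (+1)
site 2, node GN: G={T} ∪ N={C} → {C,T} (+1)
site 2, node DGNOZ: DOZ={A,G,T} ∩ GN={C,T} → {T} (+0)
site 3, node OZ: O={T} ∪ Z={C} → {C,T} (+1)
site 3, node DOZ: D={T} ∩ OZ={C,T} → {T} (+0)
site 3, node GN: G={G} ∪ N={C} → {C,G} (+1)
site 3, node DGNOZ: DOZ={T} ∪ GN={C,G} → {C,G,T} (+1)
site 4, node OZ: O={T} ∪ Z={C} → {C,T} (+1)
site 4, node DOZ: D={T} ∩ OZ={C,T} → {T} (+0)
site 4, node GN: G={T} ∪ N={G} → {G,T} (+1)
site 4, node DGNOZ: DOZ={T} ∩ GN={G,T} → {T} (+0)
site 5, node OZ: O={A} ∩ Z={A} → {A} (+0)
site 5, node DOZ: D={A} ∩ OZ={A} → {A} (+0)
site 5, node GN: G={A} ∪ N={C} → {A,C} (+1)
site 5, node DGNOZ: DOZ={A} ∩ GN={A,C} → {A} (+0)
site 6, node OZ: O={G} ∩ Z={G} → {G} (+0)
site 6, node DOZ: D={C} ∪ OZ={G} → {C,G} (+1)
site 6, node GN: G={A} ∪ N={G} → {A,G} (+1)
site 6, node DGNOZ: DOZ={C,G} ∩ GN={A,G} → {G} (+0)
site 7, node OZ: O={T} ∪ Z={C} → {C,T} (+1)
site 7, node DOZ: D={A} ∪ OZ={C,T} → {A,C,T} (+1)
site 7, node GN: G={T} ∪ N={A} → {A,T} (+1)
site 7, node DGNOZ: DOZ={A,C,T} ∩ GN={A,T} → {A,T} (+0)
per-site changes: [3, 1, 3, 3, 2, 1, 2, 3]; total = 18

A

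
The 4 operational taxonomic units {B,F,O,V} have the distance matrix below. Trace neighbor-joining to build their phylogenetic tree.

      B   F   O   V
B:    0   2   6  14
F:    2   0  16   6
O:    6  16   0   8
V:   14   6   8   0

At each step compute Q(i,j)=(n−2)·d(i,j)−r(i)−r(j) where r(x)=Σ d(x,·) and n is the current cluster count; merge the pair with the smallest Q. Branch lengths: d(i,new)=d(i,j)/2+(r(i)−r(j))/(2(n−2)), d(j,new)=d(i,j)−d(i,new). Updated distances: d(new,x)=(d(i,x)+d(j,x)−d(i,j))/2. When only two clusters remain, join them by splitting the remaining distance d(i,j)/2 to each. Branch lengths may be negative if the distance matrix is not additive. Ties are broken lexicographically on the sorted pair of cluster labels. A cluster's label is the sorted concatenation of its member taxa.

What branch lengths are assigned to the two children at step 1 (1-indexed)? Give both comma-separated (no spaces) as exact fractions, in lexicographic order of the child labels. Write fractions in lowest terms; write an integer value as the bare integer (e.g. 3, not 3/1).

iteration 1: select B,F (d=2, Q=-42); attach at lengths (1/2, 3/2); label the merged cluster BF
  updated: d(BF,O)=10, d(BF,V)=9
iteration 2: select BF,O (d=10, Q=-27); attach at lengths (11/2, 9/2); label the merged cluster BFO
  updated: d(BFO,V)=7/2
iteration 3: select BFO,V (d=7/2); attach at lengths (7/4, 7/4); label the merged cluster BFOV
final tree: (((B:1/2,F:3/2):11/2,O:9/2):7/4,V:7/4)
total length: 31/2

1/2,3/2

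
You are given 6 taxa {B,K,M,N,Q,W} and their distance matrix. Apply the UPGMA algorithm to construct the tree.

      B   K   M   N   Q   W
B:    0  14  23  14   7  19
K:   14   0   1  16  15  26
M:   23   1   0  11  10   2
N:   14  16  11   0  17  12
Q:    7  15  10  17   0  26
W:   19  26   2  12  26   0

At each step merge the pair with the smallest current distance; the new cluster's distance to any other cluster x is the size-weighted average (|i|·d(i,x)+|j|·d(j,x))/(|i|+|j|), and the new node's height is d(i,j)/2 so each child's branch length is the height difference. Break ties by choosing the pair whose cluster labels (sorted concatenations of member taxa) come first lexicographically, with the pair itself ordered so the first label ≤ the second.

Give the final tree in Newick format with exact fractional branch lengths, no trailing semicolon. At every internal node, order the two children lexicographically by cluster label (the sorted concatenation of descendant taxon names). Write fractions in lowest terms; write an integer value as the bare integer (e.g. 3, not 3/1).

iteration 1: select K,M (d=1); attach at lengths (1/2, 1/2); label the merged cluster KM
  updated: d(B,KM)=37/2, d(KM,N)=27/2, d(KM,Q)=25/2, d(KM,W)=14
iteration 2: select B,Q (d=7); attach at lengths (7/2, 7/2); label the merged cluster BQ
  updated: d(BQ,KM)=31/2, d(BQ,N)=31/2, d(BQ,W)=45/2
iteration 3: select N,W (d=12); attach at lengths (6, 6); label the merged cluster NW
  updated: d(BQ,NW)=19, d(KM,NW)=55/4
iteration 4: select KM,NW (d=55/4); attach at lengths (51/8, 7/8); label the merged cluster KMNW
  updated: d(BQ,KMNW)=69/4
iteration 5: select BQ,KMNW (d=69/4); attach at lengths (41/8, 7/4); label the merged cluster BKMNQW
final tree: ((B:7/2,Q:7/2):41/8,((K:1/2,M:1/2):51/8,(N:6,W:6):7/8):7/4)
total length: 273/8

((B:7/2,Q:7/2):41/8,((K:1/2,M:1/2):51/8,(N:6,W:6):7/8):7/4)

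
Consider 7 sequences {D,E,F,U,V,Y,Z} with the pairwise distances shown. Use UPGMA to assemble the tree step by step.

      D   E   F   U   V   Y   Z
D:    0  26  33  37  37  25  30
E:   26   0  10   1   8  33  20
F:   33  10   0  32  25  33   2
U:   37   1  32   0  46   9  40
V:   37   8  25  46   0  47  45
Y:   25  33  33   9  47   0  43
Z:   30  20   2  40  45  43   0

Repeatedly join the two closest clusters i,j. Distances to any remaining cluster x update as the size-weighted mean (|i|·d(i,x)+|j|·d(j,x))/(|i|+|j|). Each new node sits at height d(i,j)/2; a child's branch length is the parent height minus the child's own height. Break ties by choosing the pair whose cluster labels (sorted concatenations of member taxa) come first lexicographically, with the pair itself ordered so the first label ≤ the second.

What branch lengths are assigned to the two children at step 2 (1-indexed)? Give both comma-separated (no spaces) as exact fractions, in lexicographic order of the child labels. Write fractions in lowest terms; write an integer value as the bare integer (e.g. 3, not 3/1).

1. join E+U (d=1) ⇒ EU; edges |E|=1/2, |U|=1/2
  updated: d(D,EU)=63/2, d(EU,F)=21, d(EU,V)=27, d(EU,Y)=21, d(EU,Z)=30
2. join F+Z (d=2) ⇒ FZ; edges |F|=1, |Z|=1
  updated: d(D,FZ)=63/2, d(EU,FZ)=51/2, d(FZ,V)=35, d(FZ,Y)=38
3. join EU+Y (d=21) ⇒ EUY; edges |EU|=10, |Y|=21/2
  updated: d(D,EUY)=88/3, d(EUY,FZ)=89/3, d(EUY,V)=101/3
4. join D+EUY (d=88/3) ⇒ DEUY; edges |D|=44/3, |EUY|=25/6
  updated: d(DEUY,FZ)=241/8, d(DEUY,V)=69/2
5. join DEUY+FZ (d=241/8) ⇒ DEFUYZ; edges |DEUY|=19/48, |FZ|=225/16
  updated: d(DEFUYZ,V)=104/3
6. join DEFUYZ+V (d=104/3) ⇒ DEFUVYZ; edges |DEFUYZ|=109/48, |V|=52/3
final tree: (((D:44/3,((E:1/2,U:1/2):10,Y:21/2):25/6):19/48,(F:1,Z:1):225/16):109/48,V:52/3)
total length: 3667/48

1,1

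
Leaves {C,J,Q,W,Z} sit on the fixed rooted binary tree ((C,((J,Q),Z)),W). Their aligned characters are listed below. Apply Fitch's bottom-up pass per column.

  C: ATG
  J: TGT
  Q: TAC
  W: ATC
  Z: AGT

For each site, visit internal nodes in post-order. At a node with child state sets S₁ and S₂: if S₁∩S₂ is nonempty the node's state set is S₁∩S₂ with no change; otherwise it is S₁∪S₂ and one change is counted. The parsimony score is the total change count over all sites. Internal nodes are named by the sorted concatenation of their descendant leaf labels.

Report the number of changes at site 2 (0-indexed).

JQ@0: {T} ∩ {T} = {T} (intersection, +0)
JQZ@0: {T} ∪ {A} = {A,T} (union, +1)
CJQZ@0: {A} ∩ {A,T} = {A} (intersection, +0)
CJQWZ@0: {A} ∩ {A} = {A} (intersection, +0)
JQ@1: {G} ∪ {A} = {A,G} (union, +1)
JQZ@1: {A,G} ∩ {G} = {G} (intersection, +0)
CJQZ@1: {T} ∪ {G} = {G,T} (union, +1)
CJQWZ@1: {G,T} ∩ {T} = {T} (intersection, +0)
JQ@2: {T} ∪ {C} = {C,T} (union, +1)
JQZ@2: {C,T} ∩ {T} = {T} (intersection, +0)
CJQZ@2: {G} ∪ {T} = {G,T} (union, +1)
CJQWZ@2: {G,T} ∪ {C} = {C,G,T} (union, +1)
per-site changes: [1, 2, 3]; total = 6

3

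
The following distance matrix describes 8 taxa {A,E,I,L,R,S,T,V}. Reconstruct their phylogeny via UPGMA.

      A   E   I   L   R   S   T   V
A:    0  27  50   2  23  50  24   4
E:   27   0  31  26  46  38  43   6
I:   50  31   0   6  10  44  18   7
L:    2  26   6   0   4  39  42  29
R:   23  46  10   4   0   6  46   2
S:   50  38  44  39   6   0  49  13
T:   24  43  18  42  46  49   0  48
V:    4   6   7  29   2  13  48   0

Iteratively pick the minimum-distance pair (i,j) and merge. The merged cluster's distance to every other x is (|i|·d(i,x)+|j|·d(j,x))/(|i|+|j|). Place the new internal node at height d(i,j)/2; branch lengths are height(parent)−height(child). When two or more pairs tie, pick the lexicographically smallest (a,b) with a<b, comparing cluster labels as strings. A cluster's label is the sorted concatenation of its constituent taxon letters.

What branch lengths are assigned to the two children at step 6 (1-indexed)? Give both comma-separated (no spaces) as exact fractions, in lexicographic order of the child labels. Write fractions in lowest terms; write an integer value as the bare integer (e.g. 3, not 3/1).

67/30,95/6

iteration 1: select A,L (d=2); attach at lengths (1, 1); label the merged cluster AL
  updated: d(AL,E)=53/2, d(AL,I)=28, d(AL,R)=27/2, d(AL,S)=89/2, d(AL,T)=33, d(AL,V)=33/2
iteration 2: select R,V (d=2); attach at lengths (1, 1); label the merged cluster RV
  updated: d(AL,RV)=15, d(E,RV)=26, d(I,RV)=17/2, d(RV,S)=19/2, d(RV,T)=47
iteration 3: select I,RV (d=17/2); attach at lengths (17/4, 13/4); label the merged cluster IRV
  updated: d(AL,IRV)=58/3, d(E,IRV)=83/3, d(IRV,S)=21, d(IRV,T)=112/3
iteration 4: select AL,IRV (d=58/3); attach at lengths (26/3, 65/12); label the merged cluster AILRV
  updated: d(AILRV,E)=136/5, d(AILRV,S)=152/5, d(AILRV,T)=178/5
iteration 5: select AILRV,E (d=136/5); attach at lengths (59/15, 68/5); label the merged cluster AEILRV
  updated: d(AEILRV,S)=95/3, d(AEILRV,T)=221/6
iteration 6: select AEILRV,S (d=95/3); attach at lengths (67/30, 95/6); label the merged cluster AEILRSV
  updated: d(AEILRSV,T)=270/7
iteration 7: select AEILRSV,T (d=270/7); attach at lengths (145/42, 135/7); label the merged cluster AEILRSTV
final tree: (((((A:1,L:1):26/3,(I:17/4,(R:1,V:1):13/4):65/12):59/15,E:68/5):67/30,S:95/6):145/42,T:135/7)
total length: 11749/140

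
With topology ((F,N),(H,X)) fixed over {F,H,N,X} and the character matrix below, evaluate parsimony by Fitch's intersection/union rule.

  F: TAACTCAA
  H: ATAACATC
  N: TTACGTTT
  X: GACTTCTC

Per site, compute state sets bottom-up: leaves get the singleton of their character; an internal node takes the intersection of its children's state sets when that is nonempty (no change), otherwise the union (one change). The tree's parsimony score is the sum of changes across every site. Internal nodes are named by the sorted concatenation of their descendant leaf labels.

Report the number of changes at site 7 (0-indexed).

[col 0] FN: children F:{T}, N:{T} ∩→ {T}; cost 0
[col 0] HX: children H:{A}, X:{G} ∪→ {A,G}; cost 1
[col 0] FHNX: children FN:{T}, HX:{A,G} ∪→ {A,G,T}; cost 1
[col 1] FN: children F:{A}, N:{T} ∪→ {A,T}; cost 1
[col 1] HX: children H:{T}, X:{A} ∪→ {A,T}; cost 1
[col 1] FHNX: children FN:{A,T}, HX:{A,T} ∩→ {A,T}; cost 0
[col 2] FN: children F:{A}, N:{A} ∩→ {A}; cost 0
[col 2] HX: children H:{A}, X:{C} ∪→ {A,C}; cost 1
[col 2] FHNX: children FN:{A}, HX:{A,C} ∩→ {A}; cost 0
[col 3] FN: children F:{C}, N:{C} ∩→ {C}; cost 0
[col 3] HX: children H:{A}, X:{T} ∪→ {A,T}; cost 1
[col 3] FHNX: children FN:{C}, HX:{A,T} ∪→ {A,C,T}; cost 1
[col 4] FN: children F:{T}, N:{G} ∪→ {G,T}; cost 1
[col 4] HX: children H:{C}, X:{T} ∪→ {C,T}; cost 1
[col 4] FHNX: children FN:{G,T}, HX:{C,T} ∩→ {T}; cost 0
[col 5] FN: children F:{C}, N:{T} ∪→ {C,T}; cost 1
[col 5] HX: children H:{A}, X:{C} ∪→ {A,C}; cost 1
[col 5] FHNX: children FN:{C,T}, HX:{A,C} ∩→ {C}; cost 0
[col 6] FN: children F:{A}, N:{T} ∪→ {A,T}; cost 1
[col 6] HX: children H:{T}, X:{T} ∩→ {T}; cost 0
[col 6] FHNX: children FN:{A,T}, HX:{T} ∩→ {T}; cost 0
[col 7] FN: children F:{A}, N:{T} ∪→ {A,T}; cost 1
[col 7] HX: children H:{C}, X:{C} ∩→ {C}; cost 0
[col 7] FHNX: children FN:{A,T}, HX:{C} ∪→ {A,C,T}; cost 1
per-site changes: [2, 2, 1, 2, 2, 2, 1, 2]; total = 14

2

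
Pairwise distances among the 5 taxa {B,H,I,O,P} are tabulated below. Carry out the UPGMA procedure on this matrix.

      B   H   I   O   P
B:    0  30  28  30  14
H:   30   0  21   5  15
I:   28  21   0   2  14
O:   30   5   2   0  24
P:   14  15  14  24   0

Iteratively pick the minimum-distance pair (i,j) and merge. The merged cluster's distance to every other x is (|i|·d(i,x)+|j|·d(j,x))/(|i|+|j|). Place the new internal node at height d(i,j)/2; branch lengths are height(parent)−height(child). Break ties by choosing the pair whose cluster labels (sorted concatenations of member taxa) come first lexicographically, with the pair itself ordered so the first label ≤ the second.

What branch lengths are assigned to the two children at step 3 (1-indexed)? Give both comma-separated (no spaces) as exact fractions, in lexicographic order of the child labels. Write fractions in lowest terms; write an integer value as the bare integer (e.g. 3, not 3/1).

7,7

iteration 1: select I,O (d=2); attach at lengths (1, 1); label the merged cluster IO
  updated: d(B,IO)=29, d(H,IO)=13, d(IO,P)=19
iteration 2: select H,IO (d=13); attach at lengths (13/2, 11/2); label the merged cluster HIO
  updated: d(B,HIO)=88/3, d(HIO,P)=53/3
iteration 3: select B,P (d=14); attach at lengths (7, 7); label the merged cluster BP
  updated: d(BP,HIO)=47/2
iteration 4: select BP,HIO (d=47/2); attach at lengths (19/4, 21/4); label the merged cluster BHIOP
final tree: ((B:7,P:7):19/4,(H:13/2,(I:1,O:1):11/2):21/4)
total length: 38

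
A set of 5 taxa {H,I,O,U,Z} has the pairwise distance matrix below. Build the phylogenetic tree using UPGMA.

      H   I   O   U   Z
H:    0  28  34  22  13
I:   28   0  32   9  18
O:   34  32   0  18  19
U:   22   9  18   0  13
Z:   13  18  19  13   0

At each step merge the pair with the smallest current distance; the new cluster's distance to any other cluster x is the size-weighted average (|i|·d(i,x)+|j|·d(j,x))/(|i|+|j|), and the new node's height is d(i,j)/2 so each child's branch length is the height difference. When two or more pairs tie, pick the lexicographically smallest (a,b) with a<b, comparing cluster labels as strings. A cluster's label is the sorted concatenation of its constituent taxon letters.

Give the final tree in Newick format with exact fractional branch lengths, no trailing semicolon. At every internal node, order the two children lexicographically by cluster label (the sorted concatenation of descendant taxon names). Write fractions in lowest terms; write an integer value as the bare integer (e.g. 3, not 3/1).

(((H:13/2,Z:13/2):29/8,(I:9/2,U:9/2):45/8):11/4,O:103/8)

step 1: merge (I,U) at d=9; branch lengths I→9/2, U→9/2; new cluster IU
  updated: d(H,IU)=25, d(IU,O)=25, d(IU,Z)=31/2
step 2: merge (H,Z) at d=13; branch lengths H→13/2, Z→13/2; new cluster HZ
  updated: d(HZ,IU)=81/4, d(HZ,O)=53/2
step 3: merge (HZ,IU) at d=81/4; branch lengths HZ→29/8, IU→45/8; new cluster HIUZ
  updated: d(HIUZ,O)=103/4
step 4: merge (HIUZ,O) at d=103/4; branch lengths HIUZ→11/4, O→103/8; new cluster HIOUZ
final tree: (((H:13/2,Z:13/2):29/8,(I:9/2,U:9/2):45/8):11/4,O:103/8)
total length: 375/8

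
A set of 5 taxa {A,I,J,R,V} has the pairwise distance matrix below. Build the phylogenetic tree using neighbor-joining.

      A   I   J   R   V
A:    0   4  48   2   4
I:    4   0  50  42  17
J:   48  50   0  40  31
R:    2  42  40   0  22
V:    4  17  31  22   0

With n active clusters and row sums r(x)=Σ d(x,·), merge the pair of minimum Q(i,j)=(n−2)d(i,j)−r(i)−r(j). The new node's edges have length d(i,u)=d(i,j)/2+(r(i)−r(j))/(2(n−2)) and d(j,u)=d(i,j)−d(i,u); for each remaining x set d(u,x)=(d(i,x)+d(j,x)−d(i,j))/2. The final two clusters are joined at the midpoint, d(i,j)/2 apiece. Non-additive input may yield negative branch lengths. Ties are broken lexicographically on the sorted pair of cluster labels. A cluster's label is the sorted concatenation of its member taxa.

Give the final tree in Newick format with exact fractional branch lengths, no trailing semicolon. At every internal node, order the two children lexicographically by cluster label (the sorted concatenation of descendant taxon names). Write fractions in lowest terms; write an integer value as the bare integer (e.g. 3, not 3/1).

iteration 1: select A,I (d=4, Q=-159); attach at lengths (-43/6, 67/6); label the merged cluster AI
  updated: d(AI,J)=47, d(AI,R)=20, d(AI,V)=17/2
iteration 2: select AI,V (d=17/2, Q=-120); attach at lengths (31/4, 3/4); label the merged cluster AIV
  updated: d(AIV,J)=139/4, d(AIV,R)=67/4
iteration 3: select AIV,J (d=139/4, Q=-183/2); attach at lengths (23/4, 29); label the merged cluster AIJV
  updated: d(AIJV,R)=11
iteration 4: select AIJV,R (d=11); attach at lengths (11/2, 11/2); label the merged cluster AIJRV
final tree: ((((A:-43/6,I:67/6):31/4,V:3/4):23/4,J:29):11/2,R:11/2)
total length: 233/4

((((A:-43/6,I:67/6):31/4,V:3/4):23/4,J:29):11/2,R:11/2)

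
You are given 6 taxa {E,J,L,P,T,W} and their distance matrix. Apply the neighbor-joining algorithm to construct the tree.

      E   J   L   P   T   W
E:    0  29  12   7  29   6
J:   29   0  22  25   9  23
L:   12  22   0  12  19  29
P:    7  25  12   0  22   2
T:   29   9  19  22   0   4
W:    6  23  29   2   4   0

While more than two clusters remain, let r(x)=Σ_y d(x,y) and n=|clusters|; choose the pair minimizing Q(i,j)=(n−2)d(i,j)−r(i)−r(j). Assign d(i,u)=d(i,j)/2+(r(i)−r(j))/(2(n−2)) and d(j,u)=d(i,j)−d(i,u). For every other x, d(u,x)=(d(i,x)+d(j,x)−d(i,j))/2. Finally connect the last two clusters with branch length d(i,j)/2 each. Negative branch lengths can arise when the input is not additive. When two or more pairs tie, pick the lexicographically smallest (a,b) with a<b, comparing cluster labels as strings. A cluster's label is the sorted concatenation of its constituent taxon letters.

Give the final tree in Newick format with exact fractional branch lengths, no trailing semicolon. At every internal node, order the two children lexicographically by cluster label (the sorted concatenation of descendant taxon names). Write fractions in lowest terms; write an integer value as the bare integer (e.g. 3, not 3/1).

1. join J+T (d=9, Q=-155) ⇒ JT; edges |J|=61/8, |T|=11/8
  updated: d(E,JT)=49/2, d(JT,L)=16, d(JT,P)=19, d(JT,W)=9
2. join JT+L (d=16, Q=-179/2) ⇒ JLT; edges |JT|=95/12, |L|=97/12
  updated: d(E,JLT)=41/4, d(JLT,P)=15/2, d(JLT,W)=11
3. join E+JLT (d=41/4, Q=-63/2) ⇒ EJLT; edges |E|=15/4, |JLT|=13/2
  updated: d(EJLT,P)=17/8, d(EJLT,W)=27/8
4. join EJLT+P (d=17/8, Q=-15/2) ⇒ EJLPT; edges |EJLT|=7/4, |P|=3/8
  updated: d(EJLPT,W)=13/8
5. join EJLPT+W (d=13/8) ⇒ EJLPTW; edges |EJLPT|=13/16, |W|=13/16
final tree: (((E:15/4,((J:61/8,T:11/8):95/12,L:97/12):13/2):7/4,P:3/8):13/16,W:13/16)
total length: 39

(((E:15/4,((J:61/8,T:11/8):95/12,L:97/12):13/2):7/4,P:3/8):13/16,W:13/16)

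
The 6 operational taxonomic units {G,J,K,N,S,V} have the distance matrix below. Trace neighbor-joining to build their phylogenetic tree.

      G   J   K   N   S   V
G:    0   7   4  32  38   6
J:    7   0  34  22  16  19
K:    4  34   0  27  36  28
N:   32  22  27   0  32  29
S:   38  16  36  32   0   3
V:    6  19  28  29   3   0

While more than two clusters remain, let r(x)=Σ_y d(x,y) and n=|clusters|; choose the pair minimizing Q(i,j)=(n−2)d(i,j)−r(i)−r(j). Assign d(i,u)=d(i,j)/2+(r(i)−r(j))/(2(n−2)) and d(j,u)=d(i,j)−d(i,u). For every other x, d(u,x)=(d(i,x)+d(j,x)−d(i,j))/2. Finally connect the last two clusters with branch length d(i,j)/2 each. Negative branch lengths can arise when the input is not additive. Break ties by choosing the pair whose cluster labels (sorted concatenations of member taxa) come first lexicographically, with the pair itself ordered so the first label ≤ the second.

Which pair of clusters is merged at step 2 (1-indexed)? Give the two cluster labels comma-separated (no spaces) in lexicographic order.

S,V

step 1: merge (G,K) at d=4, Q=-200; branch lengths G→-13/4, K→29/4; new cluster GK
  updated: d(GK,J)=37/2, d(GK,N)=55/2, d(GK,S)=35, d(GK,V)=15
step 2: merge (S,V) at d=3, Q=-143; branch lengths S→29/6, V→-11/6; new cluster SV
  updated: d(GK,SV)=47/2, d(J,SV)=16, d(N,SV)=29
step 3: merge (GK,N) at d=55/2, Q=-93; branch lengths GK→23/2, N→16; new cluster GKN
  updated: d(GKN,J)=13/2, d(GKN,SV)=25/2
step 4: merge (GKN,J) at d=13/2, Q=-35; branch lengths GKN→3/2, J→5; new cluster GJKN
  updated: d(GJKN,SV)=11
step 5: merge (GJKN,SV) at d=11; branch lengths GJKN→11/2, SV→11/2; new cluster GJKNSV
final tree: ((((G:-13/4,K:29/4):23/2,N:16):3/2,J:5):11/2,(S:29/6,V:-11/6):11/2)
total length: 52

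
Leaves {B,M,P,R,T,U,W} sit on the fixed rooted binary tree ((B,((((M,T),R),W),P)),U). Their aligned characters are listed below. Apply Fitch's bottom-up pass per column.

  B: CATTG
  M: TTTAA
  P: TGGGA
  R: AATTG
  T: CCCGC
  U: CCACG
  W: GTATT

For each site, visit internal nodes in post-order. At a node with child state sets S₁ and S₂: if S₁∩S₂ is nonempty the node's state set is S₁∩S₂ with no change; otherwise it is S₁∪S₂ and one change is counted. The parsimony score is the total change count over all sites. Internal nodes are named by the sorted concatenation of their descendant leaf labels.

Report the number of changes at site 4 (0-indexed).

4

[col 0] MT: children M:{T}, T:{C} ∪→ {C,T}; cost 1
[col 0] MRT: children MT:{C,T}, R:{A} ∪→ {A,C,T}; cost 1
[col 0] MRTW: children MRT:{A,C,T}, W:{G} ∪→ {A,C,G,T}; cost 1
[col 0] MPRTW: children MRTW:{A,C,G,T}, P:{T} ∩→ {T}; cost 0
[col 0] BMPRTW: children B:{C}, MPRTW:{T} ∪→ {C,T}; cost 1
[col 0] BMPRTUW: children BMPRTW:{C,T}, U:{C} ∩→ {C}; cost 0
[col 1] MT: children M:{T}, T:{C} ∪→ {C,T}; cost 1
[col 1] MRT: children MT:{C,T}, R:{A} ∪→ {A,C,T}; cost 1
[col 1] MRTW: children MRT:{A,C,T}, W:{T} ∩→ {T}; cost 0
[col 1] MPRTW: children MRTW:{T}, P:{G} ∪→ {G,T}; cost 1
[col 1] BMPRTW: children B:{A}, MPRTW:{G,T} ∪→ {A,G,T}; cost 1
[col 1] BMPRTUW: children BMPRTW:{A,G,T}, U:{C} ∪→ {A,C,G,T}; cost 1
[col 2] MT: children M:{T}, T:{C} ∪→ {C,T}; cost 1
[col 2] MRT: children MT:{C,T}, R:{T} ∩→ {T}; cost 0
[col 2] MRTW: children MRT:{T}, W:{A} ∪→ {A,T}; cost 1
[col 2] MPRTW: children MRTW:{A,T}, P:{G} ∪→ {A,G,T}; cost 1
[col 2] BMPRTW: children B:{T}, MPRTW:{A,G,T} ∩→ {T}; cost 0
[col 2] BMPRTUW: children BMPRTW:{T}, U:{A} ∪→ {A,T}; cost 1
[col 3] MT: children M:{A}, T:{G} ∪→ {A,G}; cost 1
[col 3] MRT: children MT:{A,G}, R:{T} ∪→ {A,G,T}; cost 1
[col 3] MRTW: children MRT:{A,G,T}, W:{T} ∩→ {T}; cost 0
[col 3] MPRTW: children MRTW:{T}, P:{G} ∪→ {G,T}; cost 1
[col 3] BMPRTW: children B:{T}, MPRTW:{G,T} ∩→ {T}; cost 0
[col 3] BMPRTUW: children BMPRTW:{T}, U:{C} ∪→ {C,T}; cost 1
[col 4] MT: children M:{A}, T:{C} ∪→ {A,C}; cost 1
[col 4] MRT: children MT:{A,C}, R:{G} ∪→ {A,C,G}; cost 1
[col 4] MRTW: children MRT:{A,C,G}, W:{T} ∪→ {A,C,G,T}; cost 1
[col 4] MPRTW: children MRTW:{A,C,G,T}, P:{A} ∩→ {A}; cost 0
[col 4] BMPRTW: children B:{G}, MPRTW:{A} ∪→ {A,G}; cost 1
[col 4] BMPRTUW: children BMPRTW:{A,G}, U:{G} ∩→ {G}; cost 0
per-site changes: [4, 5, 4, 4, 4]; total = 21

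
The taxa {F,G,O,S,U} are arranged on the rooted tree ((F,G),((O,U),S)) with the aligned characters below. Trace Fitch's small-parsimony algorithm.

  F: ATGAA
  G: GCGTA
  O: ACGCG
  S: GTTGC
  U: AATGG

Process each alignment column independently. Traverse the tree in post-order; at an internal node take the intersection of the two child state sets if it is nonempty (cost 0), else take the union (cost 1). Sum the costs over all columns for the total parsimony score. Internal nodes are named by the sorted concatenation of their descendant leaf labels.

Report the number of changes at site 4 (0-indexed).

site 0, node FG: F={A} ∪ G={G} → {A,G} (+1)
site 0, node OU: O={A} ∩ U={A} → {A} (+0)
site 0, node OSU: OU={A} ∪ S={G} → {A,G} (+1)
site 0, node FGOSU: FG={A,G} ∩ OSU={A,G} → {A,G} (+0)
site 1, node FG: F={T} ∪ G={C} → {C,T} (+1)
site 1, node OU: O={C} ∪ U={A} → {A,C} (+1)
site 1, node OSU: OU={A,C} ∪ S={T} → {A,C,T} (+1)
site 1, node FGOSU: FG={C,T} ∩ OSU={A,C,T} → {C,T} (+0)
site 2, node FG: F={G} ∩ G={G} → {G} (+0)
site 2, node OU: O={G} ∪ U={T} → {G,T} (+1)
site 2, node OSU: OU={G,T} ∩ S={T} → {T} (+0)
site 2, node FGOSU: FG={G} ∪ OSU={T} → {G,T} (+1)
site 3, node FG: F={A} ∪ G={T} → {A,T} (+1)
site 3, node OU: O={C} ∪ U={G} → {C,G} (+1)
site 3, node OSU: OU={C,G} ∩ S={G} → {G} (+0)
site 3, node FGOSU: FG={A,T} ∪ OSU={G} → {A,G,T} (+1)
site 4, node FG: F={A} ∩ G={A} → {A} (+0)
site 4, node OU: O={G} ∩ U={G} → {G} (+0)
site 4, node OSU: OU={G} ∪ S={C} → {C,G} (+1)
site 4, node FGOSU: FG={A} ∪ OSU={C,G} → {A,C,G} (+1)
per-site changes: [2, 3, 2, 3, 2]; total = 12

2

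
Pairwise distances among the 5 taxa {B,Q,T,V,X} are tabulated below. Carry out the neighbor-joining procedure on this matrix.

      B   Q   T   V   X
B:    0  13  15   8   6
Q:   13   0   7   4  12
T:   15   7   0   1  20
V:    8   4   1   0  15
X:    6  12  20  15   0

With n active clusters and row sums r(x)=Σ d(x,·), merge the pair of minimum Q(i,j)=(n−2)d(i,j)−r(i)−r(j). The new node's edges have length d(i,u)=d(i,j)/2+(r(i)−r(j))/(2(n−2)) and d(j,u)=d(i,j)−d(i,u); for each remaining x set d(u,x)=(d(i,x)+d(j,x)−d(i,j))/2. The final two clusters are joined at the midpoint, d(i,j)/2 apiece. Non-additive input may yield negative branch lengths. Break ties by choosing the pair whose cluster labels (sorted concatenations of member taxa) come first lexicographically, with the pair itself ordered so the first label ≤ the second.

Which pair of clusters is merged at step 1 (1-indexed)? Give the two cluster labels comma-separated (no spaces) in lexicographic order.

B,X

step 1: merge (B,X) at d=6, Q=-77; branch lengths B→7/6, X→29/6; new cluster BX
  updated: d(BX,Q)=19/2, d(BX,T)=29/2, d(BX,V)=17/2
step 2: merge (BX,Q) at d=19/2, Q=-34; branch lengths BX→31/4, Q→7/4; new cluster BQX
  updated: d(BQX,T)=6, d(BQX,V)=3/2
step 3: merge (BQX,T) at d=6, Q=-17/2; branch lengths BQX→13/4, T→11/4; new cluster BQTX
  updated: d(BQTX,V)=-7/4
step 4: merge (BQTX,V) at d=-7/4; branch lengths BQTX→-7/8, V→-7/8; new cluster BQTVX
final tree: ((((B:7/6,X:29/6):31/4,Q:7/4):13/4,T:11/4):-7/8,V:-7/8)
total length: 79/4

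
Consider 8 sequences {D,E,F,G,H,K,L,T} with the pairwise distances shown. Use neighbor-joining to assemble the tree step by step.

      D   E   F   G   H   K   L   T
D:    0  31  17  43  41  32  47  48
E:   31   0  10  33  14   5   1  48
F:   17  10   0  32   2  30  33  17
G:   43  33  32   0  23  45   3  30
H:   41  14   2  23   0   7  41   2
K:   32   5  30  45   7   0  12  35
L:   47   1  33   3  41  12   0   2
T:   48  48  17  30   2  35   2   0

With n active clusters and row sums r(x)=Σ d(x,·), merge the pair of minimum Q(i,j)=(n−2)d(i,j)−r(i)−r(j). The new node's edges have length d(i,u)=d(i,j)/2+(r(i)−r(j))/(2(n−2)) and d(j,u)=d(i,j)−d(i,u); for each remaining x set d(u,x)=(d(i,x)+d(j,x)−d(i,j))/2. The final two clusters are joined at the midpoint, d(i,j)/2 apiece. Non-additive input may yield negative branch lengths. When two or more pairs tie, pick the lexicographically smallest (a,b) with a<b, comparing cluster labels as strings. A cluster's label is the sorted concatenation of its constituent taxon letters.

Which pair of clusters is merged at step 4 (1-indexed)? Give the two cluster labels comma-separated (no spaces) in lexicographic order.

step 1: merge (G,L) at d=3, Q=-330; branch lengths G→22/3, L→-13/3; new cluster GL
  updated: d(D,GL)=87/2, d(E,GL)=31/2, d(F,GL)=31, d(GL,H)=61/2, d(GL,K)=27, d(GL,T)=29/2
step 2: merge (GL,T) at d=29/2, Q=-254; branch lengths GL→7, T→15/2; new cluster GLT
  updated: d(D,GLT)=77/2, d(E,GLT)=49/2, d(F,GLT)=67/4, d(GLT,H)=9, d(GLT,K)=95/4
step 3: merge (D,F) at d=17, Q=-669/4; branch lengths D→607/32, F→-63/32; new cluster DF
  updated: d(DF,E)=12, d(DF,GLT)=153/8, d(DF,H)=13, d(DF,K)=45/2
step 4: merge (E,K) at d=5, Q=-395/4; branch lengths E→49/24, K→71/24; new cluster EK
  updated: d(DF,EK)=59/4, d(EK,GLT)=173/8, d(EK,H)=8
step 5: merge (DF,EK) at d=59/4, Q=-247/4; branch lengths DF→8, EK→27/4; new cluster DEFK
  updated: d(DEFK,GLT)=13, d(DEFK,H)=25/8
step 6: merge (DEFK,GLT) at d=13, Q=-201/8; branch lengths DEFK→57/16, GLT→151/16; new cluster DEFGKLT
  updated: d(DEFGKLT,H)=-7/16
step 7: merge (DEFGKLT,H) at d=-7/16; branch lengths DEFGKLT→-7/32, H→-7/32; new cluster DEFGHKLT
final tree: ((((D:607/32,F:-63/32):8,(E:49/24,K:71/24):27/4):57/16,((G:22/3,L:-13/3):7,T:15/2):151/16):-7/32,H:-7/32)
total length: 1069/16

E,K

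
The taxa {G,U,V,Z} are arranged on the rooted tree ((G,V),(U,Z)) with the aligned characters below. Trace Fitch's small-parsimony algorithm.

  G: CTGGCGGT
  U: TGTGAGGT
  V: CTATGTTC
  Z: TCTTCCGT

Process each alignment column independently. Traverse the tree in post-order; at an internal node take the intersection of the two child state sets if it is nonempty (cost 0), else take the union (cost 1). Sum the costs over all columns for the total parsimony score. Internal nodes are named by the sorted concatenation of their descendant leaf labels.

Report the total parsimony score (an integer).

[col 0] GV: children G:{C}, V:{C} ∩→ {C}; cost 0
[col 0] UZ: children U:{T}, Z:{T} ∩→ {T}; cost 0
[col 0] GUVZ: children GV:{C}, UZ:{T} ∪→ {C,T}; cost 1
[col 1] GV: children G:{T}, V:{T} ∩→ {T}; cost 0
[col 1] UZ: children U:{G}, Z:{C} ∪→ {C,G}; cost 1
[col 1] GUVZ: children GV:{T}, UZ:{C,G} ∪→ {C,G,T}; cost 1
[col 2] GV: children G:{G}, V:{A} ∪→ {A,G}; cost 1
[col 2] UZ: children U:{T}, Z:{T} ∩→ {T}; cost 0
[col 2] GUVZ: children GV:{A,G}, UZ:{T} ∪→ {A,G,T}; cost 1
[col 3] GV: children G:{G}, V:{T} ∪→ {G,T}; cost 1
[col 3] UZ: children U:{G}, Z:{T} ∪→ {G,T}; cost 1
[col 3] GUVZ: children GV:{G,T}, UZ:{G,T} ∩→ {G,T}; cost 0
[col 4] GV: children G:{C}, V:{G} ∪→ {C,G}; cost 1
[col 4] UZ: children U:{A}, Z:{C} ∪→ {A,C}; cost 1
[col 4] GUVZ: children GV:{C,G}, UZ:{A,C} ∩→ {C}; cost 0
[col 5] GV: children G:{G}, V:{T} ∪→ {G,T}; cost 1
[col 5] UZ: children U:{G}, Z:{C} ∪→ {C,G}; cost 1
[col 5] GUVZ: children GV:{G,T}, UZ:{C,G} ∩→ {G}; cost 0
[col 6] GV: children G:{G}, V:{T} ∪→ {G,T}; cost 1
[col 6] UZ: children U:{G}, Z:{G} ∩→ {G}; cost 0
[col 6] GUVZ: children GV:{G,T}, UZ:{G} ∩→ {G}; cost 0
[col 7] GV: children G:{T}, V:{C} ∪→ {C,T}; cost 1
[col 7] UZ: children U:{T}, Z:{T} ∩→ {T}; cost 0
[col 7] GUVZ: children GV:{C,T}, UZ:{T} ∩→ {T}; cost 0
per-site changes: [1, 2, 2, 2, 2, 2, 1, 1]; total = 13

13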